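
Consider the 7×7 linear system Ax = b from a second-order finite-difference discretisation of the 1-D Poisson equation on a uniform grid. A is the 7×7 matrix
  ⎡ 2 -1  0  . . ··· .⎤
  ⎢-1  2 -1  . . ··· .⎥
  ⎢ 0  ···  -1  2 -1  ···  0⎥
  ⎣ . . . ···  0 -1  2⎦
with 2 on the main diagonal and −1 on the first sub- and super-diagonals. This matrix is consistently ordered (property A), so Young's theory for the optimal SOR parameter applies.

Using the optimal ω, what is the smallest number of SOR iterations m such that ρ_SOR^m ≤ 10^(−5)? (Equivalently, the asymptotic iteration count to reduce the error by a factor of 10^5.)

m = 15

n=7: λ(B_J) = 1 − λ(A)/2 = cos(kπ/8); k=1 gives ρ_J = 0.9238795.
√(1−ρ_J²) = |sin(π/8)| = 0.3826834
ω* = 2/(1+0.3826834) = 1.4464627
ρ_SOR = ω* − 1 ≈ 0.4464627.
For 5 digits: m = 5·ln10 / (−ln 0.4464627) = 11.5129/0.806399 = 14.277; round up → m = 15.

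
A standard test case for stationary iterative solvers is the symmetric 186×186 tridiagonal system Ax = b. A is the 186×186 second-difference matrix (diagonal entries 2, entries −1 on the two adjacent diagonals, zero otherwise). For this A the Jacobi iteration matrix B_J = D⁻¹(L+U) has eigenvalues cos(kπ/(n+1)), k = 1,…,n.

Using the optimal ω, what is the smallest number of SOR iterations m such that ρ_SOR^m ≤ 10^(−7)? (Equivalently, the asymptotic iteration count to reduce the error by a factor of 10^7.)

[ρ_J] n=186: ρ(B_J) = cos(π/(n+1)) = cos(π/187) = 0.9998589.
√(1−ρ_J²) = |sin(π/187)| = 0.0167992
ω* = 2 / (1 + 0.0167992) = 2 / 1.0167992 ≈ 1.9669567.
At ω = 1.9669567 every |λ(B_ω)| = ω−1, so ρ_SOR = 0.9669567.
(0.9669567)^m ≤ 10^{−7}  ⇒  m·ln(0.9669567) ≤ −7·ln10  ⇒  m ≥ 479.683  ⇒  m = 480

m = 480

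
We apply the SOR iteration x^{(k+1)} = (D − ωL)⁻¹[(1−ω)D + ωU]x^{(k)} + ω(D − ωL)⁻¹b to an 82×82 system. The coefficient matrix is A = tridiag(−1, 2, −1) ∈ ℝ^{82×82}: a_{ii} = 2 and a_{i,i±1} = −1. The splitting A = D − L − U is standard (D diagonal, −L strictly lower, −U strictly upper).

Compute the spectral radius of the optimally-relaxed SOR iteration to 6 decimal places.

½·tridiag(1,0,1) at n=82: λ_k = cos(kπ/83); max |λ| at k=1 ⇒ ρ_J = cos(π/83) ≈ 0.999284.
√(1−ρ_J²) simplifies to sin(π/83) = 0.0378415.
Then 2/(1+√(1−ρ_J²)) = 2/(1+0.0378415); ω* = 2/1.0378415 = 1.927077.
At ω = 1.927077 every |λ(B_ω)| = ω−1, so ρ_SOR = 0.927077.

ρ_SOR = 0.927077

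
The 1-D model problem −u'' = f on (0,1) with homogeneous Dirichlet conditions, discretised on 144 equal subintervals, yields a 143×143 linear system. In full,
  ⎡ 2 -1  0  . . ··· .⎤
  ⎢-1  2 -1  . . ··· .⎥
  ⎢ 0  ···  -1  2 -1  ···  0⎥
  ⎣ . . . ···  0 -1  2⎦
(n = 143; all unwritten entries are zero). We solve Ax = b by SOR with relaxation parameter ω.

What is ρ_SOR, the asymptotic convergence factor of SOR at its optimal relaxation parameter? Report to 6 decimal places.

spectrum of D⁻¹(L+U) = {cos(kπ/144) : 1≤k≤143}; ρ_J = cos(π/144) = 0.999762.
root = sin(π/144) = 0.0218149  (since 1−cos² = sin²).
ω* = 2/(1+0.0218149) = 1.957302
ρ(B_{ω*}) = ω*−1 = 0.957302

ρ_SOR = 0.957302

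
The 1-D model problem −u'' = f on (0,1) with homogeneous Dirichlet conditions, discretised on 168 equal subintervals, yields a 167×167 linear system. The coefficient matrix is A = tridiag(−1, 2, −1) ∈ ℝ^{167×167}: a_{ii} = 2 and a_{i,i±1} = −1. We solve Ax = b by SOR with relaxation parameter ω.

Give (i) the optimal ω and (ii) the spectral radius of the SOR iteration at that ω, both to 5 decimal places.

n=167: λ(B_J) = 1 − λ(A)/2 = cos(kπ/168); k=1 gives ρ_J = 0.99983.
√(1 − cos²(π/168)) = sin(π/168) ≈ 0.018699.
ω* = 2/(1 + 0.018699) = 2/1.018699 = 1.96329.
and ρ(B_{ω*}) = 1.96329 − 1 = 0.96329.

ω* = 1.96329, ρ_SOR = 0.96329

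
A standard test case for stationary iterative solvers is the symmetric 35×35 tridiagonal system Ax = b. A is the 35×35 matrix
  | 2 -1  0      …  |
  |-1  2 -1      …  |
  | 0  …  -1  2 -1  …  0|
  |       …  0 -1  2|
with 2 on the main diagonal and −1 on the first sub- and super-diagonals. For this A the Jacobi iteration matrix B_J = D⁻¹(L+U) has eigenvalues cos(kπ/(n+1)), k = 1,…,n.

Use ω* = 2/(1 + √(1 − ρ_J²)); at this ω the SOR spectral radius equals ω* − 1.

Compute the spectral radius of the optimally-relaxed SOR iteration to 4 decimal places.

ρ_SOR = 0.8397

With n=35, ρ(Jacobi) = cos(π/36) = 0.9962.
√(1−ρ_J²) = |sin(π/36)| = 0.08716
ω* = 2 / (1 + 0.08716) = 2 / 1.08716 ≈ 1.8397.
ρ_SOR = ω* − 1 = 1.8397 − 1 = 0.8397.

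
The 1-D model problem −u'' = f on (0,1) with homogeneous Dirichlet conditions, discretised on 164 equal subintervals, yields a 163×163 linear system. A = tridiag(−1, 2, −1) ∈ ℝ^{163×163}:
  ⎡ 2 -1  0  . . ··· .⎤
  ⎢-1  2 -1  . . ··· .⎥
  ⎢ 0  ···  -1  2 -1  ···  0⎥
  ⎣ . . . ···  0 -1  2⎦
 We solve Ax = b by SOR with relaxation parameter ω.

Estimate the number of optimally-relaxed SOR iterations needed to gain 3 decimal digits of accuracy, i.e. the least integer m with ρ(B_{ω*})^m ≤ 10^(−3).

With n=163, ρ(Jacobi) = cos(π/164) = 0.9998165.
√(1−ρ_J²) = |sin(π/164)| = 0.0191549
So ω* = 2/1.0191549 = 1.9624102 (Young).
ρ(B_{ω*}) = ω*−1 = 0.9624102
Need (0.9624102)^m ≤ 10^(−3): m ≥ 3·ln10/|ln 0.9624102| = 6.90776/0.0383145 = 180.291 ⇒ m = 181.

m = 181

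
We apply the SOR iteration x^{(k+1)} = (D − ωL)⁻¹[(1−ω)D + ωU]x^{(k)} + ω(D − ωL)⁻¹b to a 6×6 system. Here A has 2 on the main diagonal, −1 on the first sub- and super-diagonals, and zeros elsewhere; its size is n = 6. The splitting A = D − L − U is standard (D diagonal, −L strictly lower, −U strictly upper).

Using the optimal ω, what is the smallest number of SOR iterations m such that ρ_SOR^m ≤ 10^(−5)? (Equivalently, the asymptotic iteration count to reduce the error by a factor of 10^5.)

m = 13

½·tridiag(1,0,1) at n=6: λ_k = cos(kπ/7); max |λ| at k=1 ⇒ ρ_J = cos(π/7) ≈ 0.9009689.
1 − cos²(π/7) = sin²(π/7) ⇒ √(1−ρ_J²) = sin(π/7) = 0.4338837.
Then 2/(1+√(1−ρ_J²)) = 2/(1+0.4338837); ω* = 2/1.4338837 = 1.3948133.
ρ(B_{ω*}) = ω*−1 = 0.3948133
m ≥ 5·ln10 / (−ln 0.3948133) = 12.388; smallest integer m = 13.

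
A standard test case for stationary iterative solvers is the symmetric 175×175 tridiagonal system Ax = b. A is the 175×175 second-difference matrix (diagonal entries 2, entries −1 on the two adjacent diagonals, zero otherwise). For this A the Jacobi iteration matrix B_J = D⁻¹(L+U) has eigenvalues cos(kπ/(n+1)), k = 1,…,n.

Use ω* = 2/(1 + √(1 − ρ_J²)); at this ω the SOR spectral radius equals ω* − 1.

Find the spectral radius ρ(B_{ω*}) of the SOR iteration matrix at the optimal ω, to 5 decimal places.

B_J for the 175×175 system has eigenvalues cos(kπ/176); ρ_J = cos(π/176) = 0.99984.
1 − cos²(π/176) = sin²(π/176) ⇒ √(1−ρ_J²) = sin(π/176) = 0.017849.
[ω*] 2 ÷ (1 + 0.017849) = 2 ÷ 1.017849 = 1.96493.
ρ(B_{ω*}) = ω*−1 = 0.96493

ρ_SOR = 0.96493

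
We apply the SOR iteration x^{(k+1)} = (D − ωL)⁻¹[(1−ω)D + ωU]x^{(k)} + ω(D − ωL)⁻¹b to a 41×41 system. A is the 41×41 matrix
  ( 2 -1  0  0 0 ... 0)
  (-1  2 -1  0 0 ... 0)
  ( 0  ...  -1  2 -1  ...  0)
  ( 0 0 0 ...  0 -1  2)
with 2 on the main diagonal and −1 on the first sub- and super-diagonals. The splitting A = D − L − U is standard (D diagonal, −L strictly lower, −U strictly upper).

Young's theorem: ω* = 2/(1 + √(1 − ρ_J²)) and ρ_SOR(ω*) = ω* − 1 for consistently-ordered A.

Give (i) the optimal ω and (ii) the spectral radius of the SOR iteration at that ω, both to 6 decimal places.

n=41: λ(B_J) = 1 − λ(A)/2 = cos(kπ/42); k=1 gives ρ_J = 0.997204.
√(1−ρ_J²) simplifies to sin(π/42) = 0.0747301.
ω* = 2/(1+0.0747301) = 1.860932
and ρ(B_{ω*}) = 1.860932 − 1 = 0.860932.

ω* = 1.860932, ρ_SOR = 0.860932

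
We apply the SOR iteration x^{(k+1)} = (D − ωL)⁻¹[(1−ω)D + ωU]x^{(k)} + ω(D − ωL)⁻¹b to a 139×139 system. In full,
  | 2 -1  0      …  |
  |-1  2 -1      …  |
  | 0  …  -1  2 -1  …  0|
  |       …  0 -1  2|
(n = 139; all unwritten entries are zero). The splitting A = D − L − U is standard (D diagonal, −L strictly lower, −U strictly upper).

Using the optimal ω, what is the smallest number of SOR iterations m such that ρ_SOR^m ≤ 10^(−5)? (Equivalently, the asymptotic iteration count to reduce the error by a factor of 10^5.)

m = 257

B_J for the 139×139 system has eigenvalues cos(kπ/140); ρ_J = cos(π/140) = 0.9997482.
root = sin(π/140) = 0.0224381  (since 1−cos² = sin²).
Then 2/(1+√(1−ρ_J²)) = 2/(1+0.0224381); ω* = 2/1.0224381 = 1.9561086.
At ω = 1.9561086 every |λ(B_ω)| = ω−1, so ρ_SOR = 0.9561086.
m ≥ 5·ln10 / (−ln 0.9561086) = 256.505; smallest integer m = 257.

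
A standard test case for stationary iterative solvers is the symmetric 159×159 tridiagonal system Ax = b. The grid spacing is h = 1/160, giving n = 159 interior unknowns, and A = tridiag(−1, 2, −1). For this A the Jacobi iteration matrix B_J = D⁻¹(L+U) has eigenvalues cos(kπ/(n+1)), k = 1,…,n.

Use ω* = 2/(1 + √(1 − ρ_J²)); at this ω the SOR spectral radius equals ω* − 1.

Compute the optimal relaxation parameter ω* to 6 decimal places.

ρ_J = max_k |cos(kπ/160)| = cos(π/160) = 0.999807
√(1 − cos²(π/160)) = sin(π/160) ≈ 0.0196337.
So ω* = 2/1.0196337 = 1.961489 (Young).
ρ(B_{ω*}) = ω*−1 = 0.961489

ω* = 1.961489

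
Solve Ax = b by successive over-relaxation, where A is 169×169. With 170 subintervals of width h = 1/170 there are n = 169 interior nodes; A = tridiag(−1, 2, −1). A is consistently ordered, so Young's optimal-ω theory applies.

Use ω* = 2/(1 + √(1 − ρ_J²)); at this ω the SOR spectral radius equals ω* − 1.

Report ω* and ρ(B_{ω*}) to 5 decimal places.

n=169: λ(B_J) = 1 − λ(A)/2 = cos(kπ/170); k=1 gives ρ_J = 0.99983.
√(1 − cos²(π/170)) = sin(π/170) ≈ 0.018479.
[ω*] 2 ÷ (1 + 0.018479) = 2 ÷ 1.018479 = 1.96371.
ρ(B_{ω*}) = ω*−1 = 0.96371

ω* = 1.96371, ρ_SOR = 0.96371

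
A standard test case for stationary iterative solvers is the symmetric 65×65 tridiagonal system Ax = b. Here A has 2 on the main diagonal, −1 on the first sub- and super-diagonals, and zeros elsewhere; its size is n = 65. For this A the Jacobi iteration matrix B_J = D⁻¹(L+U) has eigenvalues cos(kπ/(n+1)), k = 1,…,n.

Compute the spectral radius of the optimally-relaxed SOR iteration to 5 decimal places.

spectrum of D⁻¹(L+U) = {cos(kπ/66) : 1≤k≤65}; ρ_J = cos(π/66) = 0.99887.
root = sin(π/66) = 0.047582  (since 1−cos² = sin²).
Then 2/(1+√(1−ρ_J²)) = 2/(1+0.047582); ω* = 2/1.047582 = 1.90916.
ρ(B_{ω*}) = ω*−1 = 0.90916

ρ_SOR = 0.90916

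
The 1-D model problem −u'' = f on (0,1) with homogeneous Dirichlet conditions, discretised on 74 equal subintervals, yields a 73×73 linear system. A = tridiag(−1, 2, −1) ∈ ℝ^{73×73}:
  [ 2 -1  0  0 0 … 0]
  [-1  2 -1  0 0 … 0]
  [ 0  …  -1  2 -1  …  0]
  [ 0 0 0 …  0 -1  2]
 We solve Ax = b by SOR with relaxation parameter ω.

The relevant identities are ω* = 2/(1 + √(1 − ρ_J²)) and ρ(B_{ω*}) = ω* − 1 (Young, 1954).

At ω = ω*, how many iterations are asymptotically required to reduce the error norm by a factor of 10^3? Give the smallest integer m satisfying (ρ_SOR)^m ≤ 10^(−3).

m = 82

spectrum of D⁻¹(L+U) = {cos(kπ/74) : 1≤k≤73}; ρ_J = cos(π/74) = 0.9990990.
1 − cos²(π/74) = sin²(π/74) ⇒ √(1−ρ_J²) = sin(π/74) = 0.0424412.
ω* = 2 / (1 + 0.0424412) = 2 / 1.0424412 ≈ 1.9185734.
[ρ_SOR] ω* − 1 = 0.9185734.
For 3 digits: m = 3·ln10 / (−ln 0.9185734) = 6.90776/0.0849335 = 81.331; round up → m = 82.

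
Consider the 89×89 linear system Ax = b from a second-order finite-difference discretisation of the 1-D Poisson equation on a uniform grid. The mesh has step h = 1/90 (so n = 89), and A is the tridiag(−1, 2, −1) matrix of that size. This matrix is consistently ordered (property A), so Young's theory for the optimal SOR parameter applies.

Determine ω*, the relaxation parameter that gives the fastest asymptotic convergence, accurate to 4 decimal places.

n=89: λ(B_J) = 1 − λ(A)/2 = cos(kπ/90); k=1 gives ρ_J = 0.9994.
√(1−ρ_J²) simplifies to sin(π/90) = 0.03490.
Young: ω* = 2/(1+√(1−ρ_J²)) = 2/(1+0.03490) = 2/1.03490 = 1.9326.
ρ(B_{ω*}) = ω*−1 = 0.9326

ω* = 1.9326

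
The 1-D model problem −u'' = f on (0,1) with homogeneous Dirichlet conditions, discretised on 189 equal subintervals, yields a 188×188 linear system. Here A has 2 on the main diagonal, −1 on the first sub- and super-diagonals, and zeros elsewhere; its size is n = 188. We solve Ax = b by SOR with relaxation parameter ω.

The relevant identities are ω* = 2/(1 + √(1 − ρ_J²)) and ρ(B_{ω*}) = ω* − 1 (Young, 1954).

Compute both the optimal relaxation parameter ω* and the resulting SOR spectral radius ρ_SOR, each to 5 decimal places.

ω* = 1.96730, ρ_SOR = 0.96730

n=188: λ(B_J) = 1 − λ(A)/2 = cos(kπ/189); k=1 gives ρ_J = 0.99986.
√(1−ρ_J²) = |sin(π/189)| = 0.016621
So ω* = 2/1.016621 = 1.96730 (Young).
Hence ρ(B_{ω*}) = 1.96730 − 1 = 0.96730.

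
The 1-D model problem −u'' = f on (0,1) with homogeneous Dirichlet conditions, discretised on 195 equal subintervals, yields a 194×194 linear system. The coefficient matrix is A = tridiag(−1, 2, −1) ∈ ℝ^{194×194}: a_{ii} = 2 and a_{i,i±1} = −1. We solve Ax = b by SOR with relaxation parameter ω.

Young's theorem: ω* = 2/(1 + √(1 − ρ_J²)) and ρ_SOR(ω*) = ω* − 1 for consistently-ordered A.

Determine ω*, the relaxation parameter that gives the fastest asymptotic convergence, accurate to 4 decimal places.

ω* = 1.9683

With n=194, ρ(Jacobi) = cos(π/195) = 0.9999.
√(1−ρ_J²) = |sin(π/195)| = 0.01611
ω* = 2/(1 + 0.01611) = 2/1.01611 = 1.9683.
[ρ_SOR] ω* − 1 = 0.9683.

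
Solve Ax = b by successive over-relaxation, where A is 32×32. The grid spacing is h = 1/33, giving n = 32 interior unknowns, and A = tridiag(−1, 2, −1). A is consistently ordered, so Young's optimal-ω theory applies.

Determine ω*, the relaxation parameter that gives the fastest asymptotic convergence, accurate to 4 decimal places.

ω* = 1.8264

½·tridiag(1,0,1) at n=32: λ_k = cos(kπ/33); max |λ| at k=1 ⇒ ρ_J = cos(π/33) ≈ 0.9955.
√(1 − cos²(π/33)) = sin(π/33) ≈ 0.09506.
So ω* = 2/1.09506 = 1.8264 (Young).
and ρ(B_{ω*}) = 1.8264 − 1 = 0.8264.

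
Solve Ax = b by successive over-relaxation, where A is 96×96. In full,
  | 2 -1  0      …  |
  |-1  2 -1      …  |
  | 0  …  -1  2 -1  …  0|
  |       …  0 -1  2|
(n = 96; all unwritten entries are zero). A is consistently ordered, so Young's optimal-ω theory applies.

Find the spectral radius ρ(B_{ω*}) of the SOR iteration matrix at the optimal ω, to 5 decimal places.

ρ_J = max_k |cos(kπ/97)| = cos(π/97) = 0.99948
1 − cos²(π/97) = sin²(π/97) ⇒ √(1−ρ_J²) = sin(π/97) = 0.032382.
[ω*] 2 ÷ (1 + 0.032382) = 2 ÷ 1.032382 = 1.93727.
Hence ρ(B_{ω*}) = 1.93727 − 1 = 0.93727.

ρ_SOR = 0.93727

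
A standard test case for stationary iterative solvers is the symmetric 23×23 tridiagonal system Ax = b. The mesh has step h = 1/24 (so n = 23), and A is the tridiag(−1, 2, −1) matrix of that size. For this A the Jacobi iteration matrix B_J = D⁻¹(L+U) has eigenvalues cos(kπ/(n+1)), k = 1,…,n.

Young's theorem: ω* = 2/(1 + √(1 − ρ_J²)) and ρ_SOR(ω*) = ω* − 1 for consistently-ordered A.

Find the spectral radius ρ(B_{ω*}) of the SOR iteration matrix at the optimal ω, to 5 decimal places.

ρ_SOR = 0.76909

ρ_J = max_k |cos(kπ/24)| = cos(π/24) = 0.99144
√(1−ρ_J²) = |sin(π/24)| = 0.130526
ω* = 2/(1 + 0.130526) = 2/1.130526 = 1.76909.
Hence ρ(B_{ω*}) = 1.76909 − 1 = 0.76909.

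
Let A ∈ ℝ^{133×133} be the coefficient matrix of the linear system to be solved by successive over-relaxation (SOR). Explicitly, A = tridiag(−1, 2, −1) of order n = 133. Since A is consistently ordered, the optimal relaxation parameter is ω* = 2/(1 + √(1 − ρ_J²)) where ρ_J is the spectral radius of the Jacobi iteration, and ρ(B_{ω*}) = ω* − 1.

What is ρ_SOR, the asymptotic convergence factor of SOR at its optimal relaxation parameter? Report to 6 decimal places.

ρ_SOR = 0.954189

n=133: λ(B_J) = 1 − λ(A)/2 = cos(kπ/134); k=1 gives ρ_J = 0.999725.
1 − cos²(π/134) = sin²(π/134) ⇒ √(1−ρ_J²) = sin(π/134) = 0.0234426.
ω* = 2 / (1 + 0.0234426) = 2 / 1.0234426 ≈ 1.954189.
ρ(B_{ω*}) = ω*−1 = 0.954189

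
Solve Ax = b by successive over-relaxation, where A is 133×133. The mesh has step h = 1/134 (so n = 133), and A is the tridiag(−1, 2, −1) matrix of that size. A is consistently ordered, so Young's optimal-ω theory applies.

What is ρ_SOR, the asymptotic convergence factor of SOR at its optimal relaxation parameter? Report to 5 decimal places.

spectrum of D⁻¹(L+U) = {cos(kπ/134) : 1≤k≤133}; ρ_J = cos(π/134) = 0.99973.
1 − cos²(π/134) = sin²(π/134) ⇒ √(1−ρ_J²) = sin(π/134) = 0.023443.
Young: ω* = 2/(1+√(1−ρ_J²)) = 2/(1+0.023443) = 2/1.023443 = 1.95419.
[ρ_SOR] ω* − 1 = 0.95419.

ρ_SOR = 0.95419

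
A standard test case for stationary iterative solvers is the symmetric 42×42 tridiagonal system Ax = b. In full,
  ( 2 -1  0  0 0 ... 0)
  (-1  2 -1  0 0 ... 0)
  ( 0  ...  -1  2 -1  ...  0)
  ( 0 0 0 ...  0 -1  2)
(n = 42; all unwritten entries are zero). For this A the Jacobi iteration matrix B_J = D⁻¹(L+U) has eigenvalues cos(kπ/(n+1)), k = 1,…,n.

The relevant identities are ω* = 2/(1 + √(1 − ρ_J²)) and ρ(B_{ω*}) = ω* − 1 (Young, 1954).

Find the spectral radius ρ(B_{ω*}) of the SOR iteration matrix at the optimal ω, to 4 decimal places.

ρ_SOR = 0.8639

B_J for the 42×42 system has eigenvalues cos(kπ/43); ρ_J = cos(π/43) = 0.9973.
√(1 − cos²(π/43)) = sin(π/43) ≈ 0.07300.
So ω* = 2/1.07300 = 1.8639 (Young).
At ω = 1.8639 every |λ(B_ω)| = ω−1, so ρ_SOR = 0.8639.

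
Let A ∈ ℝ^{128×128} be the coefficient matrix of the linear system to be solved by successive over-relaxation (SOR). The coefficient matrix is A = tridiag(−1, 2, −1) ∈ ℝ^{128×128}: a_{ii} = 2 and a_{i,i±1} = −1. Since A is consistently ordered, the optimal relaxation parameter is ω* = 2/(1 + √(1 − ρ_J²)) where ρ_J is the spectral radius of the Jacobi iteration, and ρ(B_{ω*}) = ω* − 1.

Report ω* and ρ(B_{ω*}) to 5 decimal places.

B_J for the 128×128 system has eigenvalues cos(kπ/129); ρ_J = cos(π/129) = 0.99970.
√(1−ρ_J²) simplifies to sin(π/129) = 0.024351.
ω* = 2/(1 + 0.024351) = 2/1.024351 = 1.95246.
At ω = 1.95246 every |λ(B_ω)| = ω−1, so ρ_SOR = 0.95246.

ω* = 1.95246, ρ_SOR = 0.95246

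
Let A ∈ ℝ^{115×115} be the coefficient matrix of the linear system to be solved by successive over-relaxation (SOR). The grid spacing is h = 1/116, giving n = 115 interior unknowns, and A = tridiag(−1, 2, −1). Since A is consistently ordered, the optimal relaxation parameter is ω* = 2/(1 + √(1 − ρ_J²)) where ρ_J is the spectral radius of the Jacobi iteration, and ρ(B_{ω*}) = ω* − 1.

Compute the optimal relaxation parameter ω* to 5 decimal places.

ω* = 1.94727

spectrum of D⁻¹(L+U) = {cos(kπ/116) : 1≤k≤115}; ρ_J = cos(π/116) = 0.99963.
1 − cos²(π/116) = sin²(π/116) ⇒ √(1−ρ_J²) = sin(π/116) = 0.027079.
[ω*] 2 ÷ (1 + 0.027079) = 2 ÷ 1.027079 = 1.94727.
ρ(B_{ω*}) = ω*−1 = 0.94727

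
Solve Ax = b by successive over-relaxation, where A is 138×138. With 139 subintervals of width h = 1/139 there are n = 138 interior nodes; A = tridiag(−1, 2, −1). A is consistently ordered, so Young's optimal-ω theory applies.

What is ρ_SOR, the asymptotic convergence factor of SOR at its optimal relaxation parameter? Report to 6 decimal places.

½·tridiag(1,0,1) at n=138: λ_k = cos(kπ/139); max |λ| at k=1 ⇒ ρ_J = cos(π/139) ≈ 0.999745.
root = sin(π/139) = 0.0225995  (since 1−cos² = sin²).
ω* = 2/(1 + 0.0225995) = 2/1.0225995 = 1.955800.
ρ(B_{ω*}) = ω*−1 = 0.955800

ρ_SOR = 0.955800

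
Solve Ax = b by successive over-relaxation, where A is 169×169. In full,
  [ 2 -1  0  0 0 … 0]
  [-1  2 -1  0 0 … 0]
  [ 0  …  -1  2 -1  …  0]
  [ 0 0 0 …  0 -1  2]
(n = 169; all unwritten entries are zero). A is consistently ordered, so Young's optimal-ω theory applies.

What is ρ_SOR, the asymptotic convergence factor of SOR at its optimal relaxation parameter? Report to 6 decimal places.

B_J for the 169×169 system has eigenvalues cos(kπ/170); ρ_J = cos(π/170) = 0.999829.
√(1 − cos²(π/170)) = sin(π/170) ≈ 0.0184789.
[ω*] 2 ÷ (1 + 0.0184789) = 2 ÷ 1.0184789 = 1.963713.
At ω = 1.963713 every |λ(B_ω)| = ω−1, so ρ_SOR = 0.963713.

ρ_SOR = 0.963713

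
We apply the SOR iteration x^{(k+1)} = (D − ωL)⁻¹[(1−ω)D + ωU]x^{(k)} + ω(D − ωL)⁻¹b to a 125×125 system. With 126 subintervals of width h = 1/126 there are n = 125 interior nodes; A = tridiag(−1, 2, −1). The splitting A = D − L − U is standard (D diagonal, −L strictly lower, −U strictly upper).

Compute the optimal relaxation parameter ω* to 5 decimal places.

ω* = 1.95135

½·tridiag(1,0,1) at n=125: λ_k = cos(kπ/126); max |λ| at k=1 ⇒ ρ_J = cos(π/126) ≈ 0.99969.
√(1−ρ_J²) simplifies to sin(π/126) = 0.024931.
ω* = 2/(1 + 0.024931) = 2/1.024931 = 1.95135.
ρ_SOR = ω* − 1 = 1.95135 − 1 = 0.95135.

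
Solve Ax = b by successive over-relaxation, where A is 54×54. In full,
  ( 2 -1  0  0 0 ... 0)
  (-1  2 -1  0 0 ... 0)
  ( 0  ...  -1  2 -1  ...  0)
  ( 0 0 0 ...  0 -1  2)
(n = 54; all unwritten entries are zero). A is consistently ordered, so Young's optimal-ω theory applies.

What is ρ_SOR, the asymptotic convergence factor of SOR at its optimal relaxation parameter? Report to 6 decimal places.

spectrum of D⁻¹(L+U) = {cos(kπ/55) : 1≤k≤54}; ρ_J = cos(π/55) = 0.998369.
√(1 − cos²(π/55)) = sin(π/55) ≈ 0.0570888.
Young: ω* = 2/(1+√(1−ρ_J²)) = 2/(1+0.0570888) = 2/1.0570888 = 1.891989.
ρ_SOR = ω* − 1 ≈ 0.891989.

ρ_SOR = 0.891989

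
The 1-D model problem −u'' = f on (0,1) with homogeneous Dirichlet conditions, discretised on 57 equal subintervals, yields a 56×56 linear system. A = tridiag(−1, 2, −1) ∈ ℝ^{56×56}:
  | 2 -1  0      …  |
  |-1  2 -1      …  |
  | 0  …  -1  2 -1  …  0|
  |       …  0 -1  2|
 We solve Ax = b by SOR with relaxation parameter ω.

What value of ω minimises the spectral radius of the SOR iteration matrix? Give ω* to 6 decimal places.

ω* = 1.895577

½·tridiag(1,0,1) at n=56: λ_k = cos(kπ/57); max |λ| at k=1 ⇒ ρ_J = cos(π/57) ≈ 0.998482.
1 − cos²(π/57) = sin²(π/57) ⇒ √(1−ρ_J²) = sin(π/57) = 0.0550878.
ω* = 2/(1+0.0550878) = 1.895577
[ρ_SOR] ω* − 1 = 0.895577.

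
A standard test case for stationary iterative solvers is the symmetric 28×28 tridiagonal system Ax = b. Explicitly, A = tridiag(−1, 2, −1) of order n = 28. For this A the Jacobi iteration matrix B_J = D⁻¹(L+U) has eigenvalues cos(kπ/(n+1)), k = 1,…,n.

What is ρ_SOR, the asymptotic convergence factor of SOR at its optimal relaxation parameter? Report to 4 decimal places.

ρ_SOR = 0.8049

n=28: λ(B_J) = 1 − λ(A)/2 = cos(kπ/29); k=1 gives ρ_J = 0.9941.
1 − cos²(π/29) = sin²(π/29) ⇒ √(1−ρ_J²) = sin(π/29) = 0.10812.
ω* = 2 / (1 + 0.10812) = 2 / 1.10812 ≈ 1.8049.
At ω = 1.8049 every |λ(B_ω)| = ω−1, so ρ_SOR = 0.8049.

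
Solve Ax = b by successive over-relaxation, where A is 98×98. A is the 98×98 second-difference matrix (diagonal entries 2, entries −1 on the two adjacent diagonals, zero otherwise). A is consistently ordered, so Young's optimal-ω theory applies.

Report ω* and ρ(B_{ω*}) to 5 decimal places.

½·tridiag(1,0,1) at n=98: λ_k = cos(kπ/99); max |λ| at k=1 ⇒ ρ_J = cos(π/99) ≈ 0.99950.
√(1−ρ_J²) = |sin(π/99)| = 0.031728
[ω*] 2 ÷ (1 + 0.031728) = 2 ÷ 1.031728 = 1.93850.
ρ_SOR = ω* − 1 ≈ 0.93850.

ω* = 1.93850, ρ_SOR = 0.93850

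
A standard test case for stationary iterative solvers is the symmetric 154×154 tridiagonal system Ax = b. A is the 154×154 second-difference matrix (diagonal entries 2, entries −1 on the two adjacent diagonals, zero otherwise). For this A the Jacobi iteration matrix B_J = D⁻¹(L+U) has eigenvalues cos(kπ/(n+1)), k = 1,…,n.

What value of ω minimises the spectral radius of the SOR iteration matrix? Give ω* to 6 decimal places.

[ρ_J] n=154: ρ(B_J) = cos(π/(n+1)) = cos(π/155) = 0.999795.
1 − cos²(π/155) = sin²(π/155) ⇒ √(1−ρ_J²) = sin(π/155) = 0.0202670.
ω* = 2/(1+0.0202670) = 1.960271
ρ_SOR = ω* − 1 = 1.960271 − 1 = 0.960271.

ω* = 1.960271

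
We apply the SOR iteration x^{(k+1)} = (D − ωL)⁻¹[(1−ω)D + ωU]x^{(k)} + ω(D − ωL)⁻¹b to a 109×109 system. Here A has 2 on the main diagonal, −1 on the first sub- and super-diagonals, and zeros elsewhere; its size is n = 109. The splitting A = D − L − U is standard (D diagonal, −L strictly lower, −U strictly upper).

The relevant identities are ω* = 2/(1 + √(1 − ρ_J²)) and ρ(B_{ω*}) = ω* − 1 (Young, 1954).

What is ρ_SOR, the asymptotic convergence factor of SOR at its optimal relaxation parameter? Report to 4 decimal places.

ρ_SOR = 0.9445

[ρ_J] n=109: ρ(B_J) = cos(π/(n+1)) = cos(π/110) = 0.9996.
√(1−ρ_J²) simplifies to sin(π/110) = 0.02856.
So ω* = 2/1.02856 = 1.9445 (Young).
and ρ(B_{ω*}) = 1.9445 − 1 = 0.9445.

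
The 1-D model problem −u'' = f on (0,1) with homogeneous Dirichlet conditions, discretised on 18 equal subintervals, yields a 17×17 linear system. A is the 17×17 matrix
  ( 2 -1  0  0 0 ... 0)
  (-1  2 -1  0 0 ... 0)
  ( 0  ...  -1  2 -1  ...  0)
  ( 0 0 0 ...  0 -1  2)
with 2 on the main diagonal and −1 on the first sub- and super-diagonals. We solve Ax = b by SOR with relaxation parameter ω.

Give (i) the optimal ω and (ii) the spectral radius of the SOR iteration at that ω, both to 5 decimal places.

spectrum of D⁻¹(L+U) = {cos(kπ/18) : 1≤k≤17}; ρ_J = cos(π/18) = 0.98481.
√(1−ρ_J²) simplifies to sin(π/18) = 0.173648.
ω* = 2/(1+0.173648) = 1.70409
[ρ_SOR] ω* − 1 = 0.70409.

ω* = 1.70409, ρ_SOR = 0.70409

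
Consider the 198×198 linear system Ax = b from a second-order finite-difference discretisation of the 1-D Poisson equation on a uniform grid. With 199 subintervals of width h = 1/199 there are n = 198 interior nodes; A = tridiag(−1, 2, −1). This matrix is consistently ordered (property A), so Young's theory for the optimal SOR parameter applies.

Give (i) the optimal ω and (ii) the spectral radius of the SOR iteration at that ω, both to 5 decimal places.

ω* = 1.96892, ρ_SOR = 0.96892

spectrum of D⁻¹(L+U) = {cos(kπ/199) : 1≤k≤198}; ρ_J = cos(π/199) = 0.99988.
√(1 − cos²(π/199)) = sin(π/199) ≈ 0.015786.
ω* = 2/(1 + 0.015786) = 2/1.015786 = 1.96892.
ρ_SOR = ω* − 1 = 1.96892 − 1 = 0.96892.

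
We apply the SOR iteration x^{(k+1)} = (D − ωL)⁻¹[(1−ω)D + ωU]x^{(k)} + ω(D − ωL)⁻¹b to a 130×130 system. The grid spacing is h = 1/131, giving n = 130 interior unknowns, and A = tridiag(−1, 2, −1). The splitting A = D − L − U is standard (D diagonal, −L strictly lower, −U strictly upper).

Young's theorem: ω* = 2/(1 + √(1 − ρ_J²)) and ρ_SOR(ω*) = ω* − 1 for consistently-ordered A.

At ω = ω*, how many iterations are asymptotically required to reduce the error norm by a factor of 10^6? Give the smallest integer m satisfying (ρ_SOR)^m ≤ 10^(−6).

m = 289

spectrum of D⁻¹(L+U) = {cos(kπ/131) : 1≤k≤130}; ρ_J = cos(π/131) = 0.9997125.
√(1−ρ_J²) simplifies to sin(π/131) = 0.0239793.
ω* = 2 / (1 + 0.0239793) = 2 / 1.0239793 ≈ 1.9531645.
and ρ(B_{ω*}) = 1.9531645 − 1 = 0.9531645.
6·ln10 = 13.8155; −ln(0.9531645) = 0.0479678; m = ⌈13.8155/0.0479678⌉ = ⌈288.016⌉ = 289.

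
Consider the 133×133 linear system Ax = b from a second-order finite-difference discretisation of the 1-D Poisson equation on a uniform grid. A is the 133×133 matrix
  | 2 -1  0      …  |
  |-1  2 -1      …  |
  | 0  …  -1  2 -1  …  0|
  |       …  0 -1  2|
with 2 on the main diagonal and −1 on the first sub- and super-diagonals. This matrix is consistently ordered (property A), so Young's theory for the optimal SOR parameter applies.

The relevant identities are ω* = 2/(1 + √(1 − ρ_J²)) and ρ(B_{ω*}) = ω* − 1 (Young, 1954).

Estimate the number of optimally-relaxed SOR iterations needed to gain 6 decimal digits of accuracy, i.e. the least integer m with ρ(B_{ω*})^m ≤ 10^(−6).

m = 295

spectrum of D⁻¹(L+U) = {cos(kπ/134) : 1≤k≤133}; ρ_J = cos(π/134) = 0.9997252.
√(1 − cos²(π/134)) = sin(π/134) ≈ 0.0234426.
Young: ω* = 2/(1+√(1−ρ_J²)) = 2/(1+0.0234426) = 2/1.0234426 = 1.9541887.
At ω = 1.9541887 every |λ(B_ω)| = ω−1, so ρ_SOR = 0.9541887.
Need (0.9541887)^m ≤ 10^(−6): m ≥ 6·ln10/|ln 0.9541887| = 13.8155/0.0468938 = 294.613 ⇒ m = 295.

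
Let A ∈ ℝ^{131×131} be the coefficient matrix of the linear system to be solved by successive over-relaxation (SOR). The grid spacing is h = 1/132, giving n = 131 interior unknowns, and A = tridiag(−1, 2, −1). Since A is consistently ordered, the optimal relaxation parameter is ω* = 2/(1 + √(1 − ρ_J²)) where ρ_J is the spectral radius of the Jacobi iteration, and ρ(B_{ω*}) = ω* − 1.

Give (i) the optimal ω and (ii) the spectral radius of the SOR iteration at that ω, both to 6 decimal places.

ρ_J = max_k |cos(kπ/132)| = cos(π/132) = 0.999717
√(1 − cos²(π/132)) = sin(π/132) ≈ 0.0237977.
ω* = 2/(1 + 0.0237977) = 2/1.0237977 = 1.953511.
ρ_SOR = ω* − 1 = 1.953511 − 1 = 0.953511.

ω* = 1.953511, ρ_SOR = 0.953511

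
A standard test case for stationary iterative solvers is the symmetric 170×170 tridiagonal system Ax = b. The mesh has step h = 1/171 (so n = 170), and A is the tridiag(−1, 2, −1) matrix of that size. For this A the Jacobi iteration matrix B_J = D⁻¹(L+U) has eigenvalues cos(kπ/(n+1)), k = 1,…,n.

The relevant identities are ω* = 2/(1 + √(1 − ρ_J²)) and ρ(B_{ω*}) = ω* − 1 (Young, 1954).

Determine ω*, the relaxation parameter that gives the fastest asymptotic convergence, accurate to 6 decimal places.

spectrum of D⁻¹(L+U) = {cos(kπ/171) : 1≤k≤170}; ρ_J = cos(π/171) = 0.999831.
√(1 − cos²(π/171)) = sin(π/171) ≈ 0.0183709.
Young: ω* = 2/(1+√(1−ρ_J²)) = 2/(1+0.0183709) = 2/1.0183709 = 1.963921.
and ρ(B_{ω*}) = 1.963921 − 1 = 0.963921.

ω* = 1.963921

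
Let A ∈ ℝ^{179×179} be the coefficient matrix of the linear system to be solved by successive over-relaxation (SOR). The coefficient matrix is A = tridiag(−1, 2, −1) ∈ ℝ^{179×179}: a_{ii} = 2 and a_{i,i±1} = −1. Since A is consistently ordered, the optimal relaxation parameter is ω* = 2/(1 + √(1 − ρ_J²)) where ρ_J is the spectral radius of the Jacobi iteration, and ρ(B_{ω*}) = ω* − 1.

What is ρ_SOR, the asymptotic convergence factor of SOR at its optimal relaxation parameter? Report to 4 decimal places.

[ρ_J] n=179: ρ(B_J) = cos(π/(n+1)) = cos(π/180) = 0.9998.
root = sin(π/180) = 0.01745  (since 1−cos² = sin²).
Then 2/(1+√(1−ρ_J²)) = 2/(1+0.01745); ω* = 2/1.01745 = 1.9657.
and ρ(B_{ω*}) = 1.9657 − 1 = 0.9657.

ρ_SOR = 0.9657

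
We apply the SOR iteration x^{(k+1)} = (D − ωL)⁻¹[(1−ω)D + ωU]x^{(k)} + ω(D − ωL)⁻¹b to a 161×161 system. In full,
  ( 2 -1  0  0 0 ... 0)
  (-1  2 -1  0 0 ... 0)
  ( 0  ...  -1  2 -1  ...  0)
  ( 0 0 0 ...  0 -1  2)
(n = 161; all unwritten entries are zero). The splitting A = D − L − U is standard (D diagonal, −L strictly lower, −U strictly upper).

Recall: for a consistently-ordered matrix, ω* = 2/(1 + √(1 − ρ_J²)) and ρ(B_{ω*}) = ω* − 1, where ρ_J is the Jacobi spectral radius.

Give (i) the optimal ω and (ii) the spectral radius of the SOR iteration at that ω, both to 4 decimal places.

ω* = 1.9620, ρ_SOR = 0.9620

½·tridiag(1,0,1) at n=161: λ_k = cos(kπ/162); max |λ| at k=1 ⇒ ρ_J = cos(π/162) ≈ 0.9998.
1 − cos²(π/162) = sin²(π/162) ⇒ √(1−ρ_J²) = sin(π/162) = 0.01939.
So ω* = 2/1.01939 = 1.9620 (Young).
At ω = 1.9620 every |λ(B_ω)| = ω−1, so ρ_SOR = 0.9620.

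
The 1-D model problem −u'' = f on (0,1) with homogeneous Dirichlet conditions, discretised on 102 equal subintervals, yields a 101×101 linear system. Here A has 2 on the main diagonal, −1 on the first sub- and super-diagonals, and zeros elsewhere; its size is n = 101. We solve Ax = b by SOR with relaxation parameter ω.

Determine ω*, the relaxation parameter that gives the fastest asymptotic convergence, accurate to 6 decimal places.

ω* = 1.940250

[ρ_J] n=101: ρ(B_J) = cos(π/(n+1)) = cos(π/102) = 0.999526.
root = sin(π/102) = 0.0307951  (since 1−cos² = sin²).
ω* = 2/(1+0.0307951) = 1.940250
ρ_SOR = ω* − 1 ≈ 0.940250.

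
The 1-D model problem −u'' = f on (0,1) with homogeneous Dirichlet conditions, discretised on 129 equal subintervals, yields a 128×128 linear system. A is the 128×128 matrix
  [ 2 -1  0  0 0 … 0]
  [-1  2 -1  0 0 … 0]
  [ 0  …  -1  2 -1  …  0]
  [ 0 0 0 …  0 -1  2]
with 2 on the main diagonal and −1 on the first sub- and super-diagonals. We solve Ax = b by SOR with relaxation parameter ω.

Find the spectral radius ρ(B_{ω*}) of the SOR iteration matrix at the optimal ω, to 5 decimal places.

ρ_SOR = 0.95246

With n=128, ρ(Jacobi) = cos(π/129) = 0.99970.
√(1−ρ_J²) = |sin(π/129)| = 0.024351
ω* = 2/(1 + 0.024351) = 2/1.024351 = 1.95246.
Hence ρ(B_{ω*}) = 1.95246 − 1 = 0.95246.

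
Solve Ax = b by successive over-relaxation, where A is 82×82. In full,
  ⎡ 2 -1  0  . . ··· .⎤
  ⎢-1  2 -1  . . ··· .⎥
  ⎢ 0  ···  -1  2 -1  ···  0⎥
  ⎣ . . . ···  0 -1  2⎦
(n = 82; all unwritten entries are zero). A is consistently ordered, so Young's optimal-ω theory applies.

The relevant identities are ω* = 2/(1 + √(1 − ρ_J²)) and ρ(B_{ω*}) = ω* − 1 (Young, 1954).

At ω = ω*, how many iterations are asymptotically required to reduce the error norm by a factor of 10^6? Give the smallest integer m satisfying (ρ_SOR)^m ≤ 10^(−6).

With n=82, ρ(Jacobi) = cos(π/83) = 0.9992838.
√(1 − cos²(π/83)) = sin(π/83) ≈ 0.0378415.
So ω* = 2/1.0378415 = 1.9270765 (Young).
ρ_SOR = ω* − 1 = 1.9270765 − 1 = 0.9270765.
ρ_SOR^m ≤ 10^(−6) ⇔ m ≥ 6·ln10/(−ln 0.9270765) = 13.8155/0.0757192 = 182.457; m = ⌈182.457⌉ = 183.

m = 183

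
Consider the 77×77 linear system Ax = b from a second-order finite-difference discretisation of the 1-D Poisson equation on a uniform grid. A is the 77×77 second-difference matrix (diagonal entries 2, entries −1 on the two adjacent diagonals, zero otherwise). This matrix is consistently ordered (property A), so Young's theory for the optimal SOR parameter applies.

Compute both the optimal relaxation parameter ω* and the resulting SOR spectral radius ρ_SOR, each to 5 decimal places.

ω* = 1.92259, ρ_SOR = 0.92259

[ρ_J] n=77: ρ(B_J) = cos(π/(n+1)) = cos(π/78) = 0.99919.
√(1−ρ_J²) simplifies to sin(π/78) = 0.040266.
Young: ω* = 2/(1+√(1−ρ_J²)) = 2/(1+0.040266) = 2/1.040266 = 1.92259.
[ρ_SOR] ω* − 1 = 0.92259.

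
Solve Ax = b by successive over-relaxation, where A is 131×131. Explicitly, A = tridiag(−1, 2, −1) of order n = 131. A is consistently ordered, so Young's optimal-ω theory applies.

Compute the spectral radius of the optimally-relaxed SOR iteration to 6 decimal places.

ρ_SOR = 0.953511

With n=131, ρ(Jacobi) = cos(π/132) = 0.999717.
√(1 − cos²(π/132)) = sin(π/132) ≈ 0.0237977.
ω* = 2/(1 + 0.0237977) = 2/1.0237977 = 1.953511.
Hence ρ(B_{ω*}) = 1.953511 − 1 = 0.953511.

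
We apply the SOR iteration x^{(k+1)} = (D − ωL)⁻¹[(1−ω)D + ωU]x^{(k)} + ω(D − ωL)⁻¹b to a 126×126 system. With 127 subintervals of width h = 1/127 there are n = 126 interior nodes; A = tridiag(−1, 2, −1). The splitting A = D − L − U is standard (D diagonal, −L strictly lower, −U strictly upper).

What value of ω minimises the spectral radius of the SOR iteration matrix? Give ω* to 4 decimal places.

ω* = 1.9517

spectrum of D⁻¹(L+U) = {cos(kπ/127) : 1≤k≤126}; ρ_J = cos(π/127) = 0.9997.
√(1 − cos²(π/127)) = sin(π/127) ≈ 0.02473.
Young: ω* = 2/(1+√(1−ρ_J²)) = 2/(1+0.02473) = 2/1.02473 = 1.9517.
ρ(B_{ω*}) = ω*−1 = 0.9517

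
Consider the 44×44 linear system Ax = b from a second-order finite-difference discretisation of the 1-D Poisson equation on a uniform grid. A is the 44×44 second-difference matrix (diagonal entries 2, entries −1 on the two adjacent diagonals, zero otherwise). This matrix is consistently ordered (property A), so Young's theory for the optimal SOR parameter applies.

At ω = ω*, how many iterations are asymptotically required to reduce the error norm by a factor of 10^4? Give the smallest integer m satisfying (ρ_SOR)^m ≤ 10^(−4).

m = 66

spectrum of D⁻¹(L+U) = {cos(kπ/45) : 1≤k≤44}; ρ_J = cos(π/45) = 0.9975641.
root = sin(π/45) = 0.0697565  (since 1−cos² = sin²).
Young: ω* = 2/(1+√(1−ρ_J²)) = 2/(1+0.0697565) = 2/1.0697565 = 1.8695843.
ρ_SOR = ω* − 1 ≈ 0.8695843.
ρ_SOR^m ≤ 10^(−4) ⇔ m ≥ 4·ln10/(−ln 0.8695843) = 9.21034/0.13974 = 65.911; m = ⌈65.911⌉ = 66.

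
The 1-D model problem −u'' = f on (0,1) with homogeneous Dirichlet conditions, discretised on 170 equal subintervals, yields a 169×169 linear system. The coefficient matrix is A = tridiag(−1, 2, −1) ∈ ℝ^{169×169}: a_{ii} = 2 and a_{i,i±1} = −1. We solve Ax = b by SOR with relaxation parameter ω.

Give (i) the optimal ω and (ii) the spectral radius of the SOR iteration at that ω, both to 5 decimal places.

½·tridiag(1,0,1) at n=169: λ_k = cos(kπ/170); max |λ| at k=1 ⇒ ρ_J = cos(π/170) ≈ 0.99983.
root = sin(π/170) = 0.018479  (since 1−cos² = sin²).
ω* = 2 / (1 + 0.018479) = 2 / 1.018479 ≈ 1.96371.
Hence ρ(B_{ω*}) = 1.96371 − 1 = 0.96371.

ω* = 1.96371, ρ_SOR = 0.96371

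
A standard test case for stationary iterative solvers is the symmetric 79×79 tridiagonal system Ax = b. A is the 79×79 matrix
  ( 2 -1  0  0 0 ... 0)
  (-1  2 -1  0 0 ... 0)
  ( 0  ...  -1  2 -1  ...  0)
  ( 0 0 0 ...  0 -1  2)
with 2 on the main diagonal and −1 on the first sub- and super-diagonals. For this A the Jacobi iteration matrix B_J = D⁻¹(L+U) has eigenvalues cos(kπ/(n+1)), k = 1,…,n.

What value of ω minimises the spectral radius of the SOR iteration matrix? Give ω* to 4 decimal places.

ω* = 1.9244

spectrum of D⁻¹(L+U) = {cos(kπ/80) : 1≤k≤79}; ρ_J = cos(π/80) = 0.9992.
√(1−ρ_J²) = |sin(π/80)| = 0.03926
Young: ω* = 2/(1+√(1−ρ_J²)) = 2/(1+0.03926) = 2/1.03926 = 1.9244.
and ρ(B_{ω*}) = 1.9244 − 1 = 0.9244.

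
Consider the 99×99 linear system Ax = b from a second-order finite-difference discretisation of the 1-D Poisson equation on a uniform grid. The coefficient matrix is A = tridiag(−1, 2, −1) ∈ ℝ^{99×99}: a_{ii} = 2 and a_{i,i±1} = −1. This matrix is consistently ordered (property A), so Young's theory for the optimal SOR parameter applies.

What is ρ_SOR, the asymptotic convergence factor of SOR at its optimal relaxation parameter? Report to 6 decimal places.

ρ_SOR = 0.939092

n=99: λ(B_J) = 1 − λ(A)/2 = cos(kπ/100); k=1 gives ρ_J = 0.999507.
√(1−ρ_J²) = |sin(π/100)| = 0.0314108
Young: ω* = 2/(1+√(1−ρ_J²)) = 2/(1+0.0314108) = 2/1.0314108 = 1.939092.
ρ_SOR = ω* − 1 = 1.939092 − 1 = 0.939092.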